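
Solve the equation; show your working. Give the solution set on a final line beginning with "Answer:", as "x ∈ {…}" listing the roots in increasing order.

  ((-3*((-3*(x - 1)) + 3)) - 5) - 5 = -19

Step 1. [((-3*((-3*(x - 1)) + 3)) - 5) - 5 = -19] -5 is outermost — add 5 both sides ⇒ sub: (-3*((-3*(x - 1)) + 3)) - 5 = -14.
Step 2. [(-3*((-3*(x - 1)) + 3)) - 5 = -14] -5 is outermost — add 5 both sides. So sub: -3*((-3*(x - 1)) + 3) = -9.
Step 3. [-3*((-3*(x - 1)) + 3) = -9] -3·(inner) — divide through by -3 ⇒ div: (-3*(x - 1)) + 3 = 3.
Step 4. [(-3*(x - 1)) + 3 = 3] subtract 3: x sits inside (… + 3). So sub: -3*(x - 1) = 0.
Step 5. [-3*(x - 1) = 0] -3 out front; divide by -3 ⇒ div: x - 1 = 0.
Step 6. [x - 1 = 0] the outer -1 inverts by adding 1. So sub: x = 1.

Answer: x ∈ {1}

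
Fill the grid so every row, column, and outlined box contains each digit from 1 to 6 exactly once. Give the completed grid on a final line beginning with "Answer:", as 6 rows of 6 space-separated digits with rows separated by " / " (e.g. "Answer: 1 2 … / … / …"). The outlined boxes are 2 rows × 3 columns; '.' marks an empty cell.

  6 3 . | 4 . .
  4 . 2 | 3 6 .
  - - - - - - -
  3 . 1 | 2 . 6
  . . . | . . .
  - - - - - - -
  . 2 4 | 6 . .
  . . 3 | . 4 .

Step 1. [r3c5∈{5}] nothing but 5 survives at r3c5. So r3c5=5.
Step 2. [r6c4∈{1,5}] 5 has one home in col 4: r6c4, so r6c4=5.
Step 3. [r6c1∈{1}] nothing but 1 survives at r6c1, so r6c1=1.
Step 4. [r1c3∈{5}] r1c3 is down to just 5. So r1c3=5.
Step 5. [r4c6∈{1,3,4}] across col 6, 4 lands solely at r4c6, so r4c6=4.
Step 6. [r1c5∈{1,2}] across col 5, 2 lands solely at r1c5. So r1c5=2.
Step 7. [r1c6∈{1}] only 1 remains possible at r1c6, so r1c6=1.
Step 8. [r5c5∈{1,3}] r5c5 is the only open cell in row 5 admitting 1 ⇒ r5c5=1.
Step 9. [r4c2∈{5,6}] r4c2 is the only open cell in col 2 admitting 5. So r4c2=5.
Step 10. [r2c2∈{1}] r2c2 has the single candidate 1, so r2c2=1.
Step 11. [r4c4∈{1}] r4c4 has the single candidate 1 ⇒ r4c4=1.
Step 12. [r5c1∈{5}] nothing but 5 survives at r5c1 ⇒ r5c1=5.
Step 13. [r5c6∈{3}] only 3 remains possible at r5c6. So r5c6=3.
Step 14. [r2c6∈{5}] only 5 remains possible at r2c6. So r2c6=5.
Step 15. [r3c2∈{4}] nothing but 4 survives at r3c2. So r3c2=4.
Step 16. [r4c3∈{6}] nothing but 6 survives at r4c3, so r4c3=6.
Step 17. [r4c5∈{3}] r4c5's peers cover all but 3. So r4c5=3.
Step 18. [r6c2∈{6}] r6c2 is down to just 6, so r6c2=6.
Step 19. [r6c6∈{2}] r6c6's peers cover all but 2, so r6c6=2.
Step 20. [r4c1∈{2}] only 2 remains possible at r4c1 ⇒ r4c1=2.

Answer: 6 3 5 4 2 1 / 4 1 2 3 6 5 / 3 4 1 2 5 6 / 2 5 6 1 3 4 / 5 2 4 6 1 3 / 1 6 3 5 4 2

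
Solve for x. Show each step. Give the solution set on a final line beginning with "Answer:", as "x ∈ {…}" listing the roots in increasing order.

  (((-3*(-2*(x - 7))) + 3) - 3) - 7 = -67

Step 1. [(((-3*(-2*(x - 7))) + 3) - 3) - 7 = -67] the outer -7 inverts by adding 7 ⇒ sub: ((-3*(-2*(x - 7))) + 3) - 3 = -60.
Step 2. [((-3*(-2*(x - 7))) + 3) - 3 = -60] 3 comes off first (add 3) ⇒ sub: (-3*(-2*(x - 7))) + 3 = -57.
Step 3. [(-3*(-2*(x - 7))) + 3 = -57] the outer +3 inverts by subtracting 3. So sub: -3*(-2*(x - 7)) = -60.
Step 4. [-3*(-2*(x - 7)) = -60] -3 out front; divide by -3, so div: -2*(x - 7) = 20.
Step 5. [-2*(x - 7) = 20] -2 out front; divide by -2. So div: x - 7 = -10.
Step 6. [x - 7 = -10] peel the -7: add 7 from each side, so sub: x = -3.

Answer: x ∈ {-3}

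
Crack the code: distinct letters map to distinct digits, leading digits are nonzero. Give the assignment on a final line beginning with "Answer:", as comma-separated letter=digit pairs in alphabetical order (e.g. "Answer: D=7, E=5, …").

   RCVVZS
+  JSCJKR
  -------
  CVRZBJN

Step 1. [C] C is the leading digit of a 7-digit sum of two 6-digit numbers; the final carry is exactly 1 ⇒ C=1.
Step 2. [col 1: S + R ≡ N (mod 10)] no forcing yet in column 1 (carry-in 0); N=5 is free and consistent — try it. So N=5.
Step 3. [col 1: S + R ≡ N (mod 10)] S=7 is one option consistent with column 1 (S + R ≡ N (mod 10), carry-in 0) — take it. So S=7.
Step 4. [col 1: S + R ≡ N (mod 10)] column 1 reads S+R+carry(0)=N with S=7, N=5; with digits 1,5,7 already taken and all letters distinct, the only value for R is 8 ⇒ R=8.
Step 5. [col 2: Z + K ≡ J (mod 10)] no forcing yet in column 2 (carry-in 1); K=0 is free and consistent — try it. So K=0.
Step 6. [col 2: Z + K ≡ J (mod 10)] several values work for Z in column 2 (Z + K ≡ J (mod 10), carry-in 1); try Z=3, so Z=3.
Step 7. [col 2: Z + K ≡ J (mod 10)] in column 2 we have Z+K≡J with carry-in 1; given Z=3, K=0 and digits 0,1,3,5,7,8 already taken and all letters distinct, that pins J to 4 ⇒ J=4.
Step 8. [col 3: V + J ≡ B (mod 10)] in column 3 we have V+J≡B with carry-in 0; given J=4 and digits 0,1,3,4,5,7,8 already taken and all letters distinct, that pins V to 2 ⇒ V=2.
Step 9. [col 3: V + J ≡ B (mod 10)] column 3 reads V+J+carry(0)=B with V=2, J=4; with digits 0,1,2,3,4,5,7,8 already taken and all letters distinct, the only value for B is 6 ⇒ B=6.

Answer: B=6, C=1, J=4, K=0, N=5, R=8, S=7, V=2, Z=3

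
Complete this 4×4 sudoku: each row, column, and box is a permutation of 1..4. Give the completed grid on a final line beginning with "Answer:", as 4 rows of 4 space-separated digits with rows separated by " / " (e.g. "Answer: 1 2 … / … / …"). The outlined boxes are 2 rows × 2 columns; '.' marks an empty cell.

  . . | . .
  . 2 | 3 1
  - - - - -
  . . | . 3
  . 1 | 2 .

Step 1. [r2c1∈{4}] r2c1 is down to just 4 ⇒ r2c1=4.
Step 2. [r1c3∈{4}] only 4 remains possible at r1c3 ⇒ r1c3=4.
Step 3. [r1c2∈{3}] r1c2 is down to just 3. So r1c2=3.
Step 4. [r3c2∈{4}] r3c2 has the single candidate 4, so r3c2=4.
Step 5. [r1c1∈{1}] only 1 remains possible at r1c1 ⇒ r1c1=1.
Step 6. [r4c1∈{3}] r4c1 has the single candidate 3, so r4c1=3.
Step 7. [r3c3∈{1}] nothing but 1 survives at r3c3, so r3c3=1.
Step 8. [r4c4∈{4}] only 4 remains possible at r4c4, so r4c4=4.
Step 9. [r3c1∈{2}] only 2 remains possible at r3c1. So r3c1=2.
Step 10. [r1c4∈{2}] nothing but 2 survives at r1c4 ⇒ r1c4=2.

Answer: 1 3 4 2 / 4 2 3 1 / 2 4 1 3 / 3 1 2 4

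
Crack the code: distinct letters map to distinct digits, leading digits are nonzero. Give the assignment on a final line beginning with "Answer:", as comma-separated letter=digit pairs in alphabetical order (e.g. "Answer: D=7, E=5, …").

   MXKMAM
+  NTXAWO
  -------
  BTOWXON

Step 1. [B] adding two 6-digit numbers gives at most 6+1 digits, and here it does — B is that final carry and must be 1, so B=1.
Step 2. [col 1: M + O ≡ N (mod 10)] no forcing yet in column 1 (carry-in 0); O=9 is free and consistent — try it ⇒ O=9.
Step 3. [col 1: M + O ≡ N (mod 10)] no forcing yet in column 1 (carry-in 0); M=7 is free and consistent — try it. So M=7.
Step 4. [col 1: M + O ≡ N (mod 10)] column 1 reads M+O+carry(0)=N with M=7, O=9; with digits 1,7,9 already taken and all letters distinct, the only value for N is 6, so N=6.
Step 5. [col 2: A + W ≡ O (mod 10)] column 2 (A + W ≡ O (mod 10), carry-in 1) doesn't pin A yet; pick A=8 and continue, so A=8.
Step 6. [col 2: A + W ≡ O (mod 10)] in column 2 we have A+W≡O with carry-in 1; given A=8, O=9 and digits 1,6,7,8,9 already taken and all letters distinct, that pins W to 0, so W=0.
Step 7. [col 3: M + A ≡ X (mod 10)] from column 3 (M=7, A=8, carry-in 0, digits 0,1,6,7,8,9 already taken and all letters distinct): X must equal 5, so X=5.
Step 8. [col 4: K + X ≡ W (mod 10)] column 4 reads K+X+carry(1)=W with X=5, W=0; with digits 0,1,5,6,7,8,9 already taken and all letters distinct, the only value for K is 4, so K=4.
Step 9. [col 5: X + T ≡ O (mod 10)] column 5: given X=5, O=9, carry-in 1, and digits 0,1,4,5,6,7,8,9 already taken and all letters distinct, X+T≡O (mod 10) forces T=3. So T=3.

Answer: A=8, B=1, K=4, M=7, N=6, O=9, T=3, W=0, X=5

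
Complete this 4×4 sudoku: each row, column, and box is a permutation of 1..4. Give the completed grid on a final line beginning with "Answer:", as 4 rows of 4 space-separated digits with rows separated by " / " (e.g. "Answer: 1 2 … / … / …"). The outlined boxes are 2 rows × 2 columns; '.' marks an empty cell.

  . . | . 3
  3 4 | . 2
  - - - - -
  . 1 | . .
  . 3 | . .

Step 1. [r3c4∈{4}] r3c4's peers cover all but 4. So r3c4=4.
Step 2. [r3c1∈{2}] only 2 remains possible at r3c1 ⇒ r3c1=2.
Step 3. [r2c3∈{1}] r2c3's peers cover all but 1, so r2c3=1.
Step 4. [r4c3∈{2}] nothing but 2 survives at r4c3 ⇒ r4c3=2.
Step 5. [r1c3∈{4}] r1c3 has the single candidate 4 ⇒ r1c3=4.
Step 6. [r3c3∈{3}] r3c3 has the single candidate 3, so r3c3=3.
Step 7. [r1c2∈{2}] r1c2's peers cover all but 2. So r1c2=2.
Step 8. [r4c4∈{1}] only 1 remains possible at r4c4, so r4c4=1.
Step 9. [r1c1∈{1}] r1c1 is down to just 1. So r1c1=1.
Step 10. [r4c1∈{4}] only 4 remains possible at r4c1 ⇒ r4c1=4.

Answer: 1 2 4 3 / 3 4 1 2 / 2 1 3 4 / 4 3 2 1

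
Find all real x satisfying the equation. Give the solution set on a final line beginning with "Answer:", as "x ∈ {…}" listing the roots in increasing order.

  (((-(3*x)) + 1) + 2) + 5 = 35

Step 1. [(((-(3*x)) + 1) + 2) + 5 = 35] 5 comes off first (subtract 5). So sub: ((-(3*x)) + 1) + 2 = 30.
Step 2. [((-(3*x)) + 1) + 2 = 30] peel the +2: subtract 2 from each side. So sub: (-(3*x)) + 1 = 28.
Step 3. [(-(3*x)) + 1 = 28] +1 is outermost — subtract 1 both sides. So sub: -(3*x) = 27.
Step 4. [-(3*x) = 27] leading − — multiply by −1. So neg: 3*x = -27.
Step 5. [3*x = -27] LHS = 3·(…); ÷3 both sides, so div: x = -9.

Answer: x ∈ {-9}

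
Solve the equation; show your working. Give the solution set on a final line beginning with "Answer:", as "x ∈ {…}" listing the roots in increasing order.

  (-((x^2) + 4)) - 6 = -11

Step 1. [(-((x^2) + 4)) - 6 = -11] 6 comes off first (add 6). So sub: -((x^2) + 4) = -5.
Step 2. [-((x^2) + 4) = -5] flip signs both sides. So neg: (x^2) + 4 = 5.
Step 3. [(x^2) + 4 = 5] the outer +4 inverts by subtracting 4, so sub: x^2 = 1.
Step 4. [x^2 = 1] √ both sides: 1 ≥ 0 gives two branches, so sqrt: x = 1 or -1.

Answer: x ∈ {-1, 1}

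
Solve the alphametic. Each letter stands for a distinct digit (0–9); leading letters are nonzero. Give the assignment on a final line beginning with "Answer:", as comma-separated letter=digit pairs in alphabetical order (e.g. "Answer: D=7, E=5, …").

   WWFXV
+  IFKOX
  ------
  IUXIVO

Step 1. [col 1: V + X ≡ O (mod 10)] V=2 is one option consistent with column 1 (V + X ≡ O (mod 10), carry-in 0) — take it ⇒ V=2.
Step 2. [I] adding two 5-digit numbers gives at most 5+1 digits, and here it does — I is that final carry and must be 1, so I=1.
Step 3. [col 1: V + X ≡ O (mod 10)] O=7 is one option consistent with column 1 (V + X ≡ O (mod 10), carry-in 0) — take it. So O=7.
Step 4. [col 1: V + X ≡ O (mod 10)] column 1: given V=2, O=7, carry-in 0, and digits 1,2,7 already taken and all letters distinct, V+X≡O (mod 10) forces X=5, so X=5.
Step 5. [col 3: F + K ≡ I (mod 10)] column 3 (F + K ≡ I (mod 10), carry-in 1) doesn't pin K yet; pick K=4 and continue ⇒ K=4.
Step 6. [col 3: F + K ≡ I (mod 10)] column 3 reads F+K+carry(1)=I with K=4, I=1; with digits 1,2,4,5,7 already taken and all letters distinct, the only value for F is 6. So F=6.
Step 7. [col 4: W + F ≡ X (mod 10)] column 4: given F=6, X=5, carry-in 1, and digits 1,2,4,5,6,7 already taken and all letters distinct, W+F≡X (mod 10) forces W=8, so W=8.
Step 8. [col 5: W + I ≡ U (mod 10)] in column 5 we have W+I≡U with carry-in 1; given W=8, I=1 and digits 1,2,4,5,6,7,8 already taken and all letters distinct, that pins U to 0, so U=0.

Answer: F=6, I=1, K=4, O=7, U=0, V=2, W=8, X=5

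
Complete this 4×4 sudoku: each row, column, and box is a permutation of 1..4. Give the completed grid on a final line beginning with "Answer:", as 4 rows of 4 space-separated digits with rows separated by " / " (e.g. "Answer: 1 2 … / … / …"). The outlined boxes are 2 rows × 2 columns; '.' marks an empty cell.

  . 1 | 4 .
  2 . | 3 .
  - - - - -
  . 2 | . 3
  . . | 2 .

Step 1. [r3c1∈{1,4}] across row 3, 4 lands solely at r3c1. So r3c1=4.
Step 2. [r4c1∈{1,3}] col 1 places 1 nowhere but r4c1. So r4c1=1.
Step 3. [r4c2∈{3}] r4c2's peers cover all but 3 ⇒ r4c2=3.
Step 4. [r1c1∈{3}] nothing but 3 survives at r1c1. So r1c1=3.
Step 5. [r2c4∈{1}] nothing but 1 survives at r2c4. So r2c4=1.
Step 6. [r4c4∈{4}] r4c4 has the single candidate 4, so r4c4=4.
Step 7. [r3c3∈{1}] r3c3 is down to just 1, so r3c3=1.
Step 8. [r1c4∈{2}] nothing but 2 survives at r1c4, so r1c4=2.
Step 9. [r2c2∈{4}] r2c2's peers cover all but 4, so r2c2=4.

Answer: 3 1 4 2 / 2 4 3 1 / 4 2 1 3 / 1 3 2 4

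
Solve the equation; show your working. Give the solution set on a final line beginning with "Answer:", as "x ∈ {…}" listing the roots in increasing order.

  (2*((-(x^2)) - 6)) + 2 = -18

Step 1. [(2*((-(x^2)) - 6)) + 2 = -18] common factor 2 (LHS and -18) — divide through ⇒ factor: ((-(x^2)) - 6) + 1 = -9.
Step 2. [((-(x^2)) - 6) + 1 = -9] peel the +1: subtract 1 from each side ⇒ sub: (-(x^2)) - 6 = -10.
Step 3. [(-(x^2)) - 6 = -10] -6 is outermost — add 6 both sides, so sub: -(x^2) = -4.
Step 4. [-(x^2) = -4] LHS negated; negate both sides ⇒ neg: x^2 = 4.
Step 5. [x^2 = 4] √ both sides: 4 ≥ 0 gives two branches ⇒ sqrt: x = 2 or -2.

Answer: x ∈ {-2, 2}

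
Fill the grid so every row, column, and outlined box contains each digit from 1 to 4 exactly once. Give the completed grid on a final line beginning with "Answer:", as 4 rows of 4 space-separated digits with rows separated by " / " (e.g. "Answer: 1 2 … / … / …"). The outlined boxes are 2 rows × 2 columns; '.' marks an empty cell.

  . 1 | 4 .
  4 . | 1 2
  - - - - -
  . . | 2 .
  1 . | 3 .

Step 1. [r4c4∈{4}] nothing but 4 survives at r4c4, so r4c4=4.
Step 2. [r2c2∈{3}] r2c2's peers cover all but 3. So r2c2=3.
Step 3. [r3c4∈{1}] nothing but 1 survives at r3c4 ⇒ r3c4=1.
Step 4. [r1c4∈{3}] r1c4's peers cover all but 3 ⇒ r1c4=3.
Step 5. [r3c2∈{4}] r3c2's peers cover all but 4, so r3c2=4.
Step 6. [r3c1∈{3}] r3c1 has the single candidate 3 ⇒ r3c1=3.
Step 7. [r1c1∈{2}] r1c1's peers cover all but 2 ⇒ r1c1=2.
Step 8. [r4c2∈{2}] r4c2 is down to just 2. So r4c2=2.

Answer: 2 1 4 3 / 4 3 1 2 / 3 4 2 1 / 1 2 3 4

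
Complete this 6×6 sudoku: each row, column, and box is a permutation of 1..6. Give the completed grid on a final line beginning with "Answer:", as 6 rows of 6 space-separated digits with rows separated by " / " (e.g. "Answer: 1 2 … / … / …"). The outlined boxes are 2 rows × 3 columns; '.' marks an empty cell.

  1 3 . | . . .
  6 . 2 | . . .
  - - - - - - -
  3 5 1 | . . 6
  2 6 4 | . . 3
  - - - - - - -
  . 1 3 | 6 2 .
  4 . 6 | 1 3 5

Step 1. [r2c2∈{4}] r2c2 has the single candidate 4, so r2c2=4.
Step 2. [r4c4∈{5}] nothing but 5 survives at r4c4, so r4c4=5.
Step 3. [r3c5∈{4}] nothing but 4 survives at r3c5, so r3c5=4.
Step 4. [r1c4∈{2,4}] col 4 places 4 nowhere but r1c4, so r1c4=4.
Step 5. [r2c5∈{1,5}] in row 2, 5 fits only at r2c5 ⇒ r2c5=5.
Step 6. [r1c3∈{5}] r1c3's peers cover all but 5 ⇒ r1c3=5.
Step 7. [r2c6∈{1}] only 1 remains possible at r2c6, so r2c6=1.
Step 8. [r1c6∈{2}] only 2 remains possible at r1c6 ⇒ r1c6=2.
Step 9. [r1c5∈{6}] only 6 remains possible at r1c5. So r1c5=6.
Step 10. [r4c5∈{1}] only 1 remains possible at r4c5 ⇒ r4c5=1.
Step 11. [r3c4∈{2}] r3c4's peers cover all but 2. So r3c4=2.
Step 12. [r6c2∈{2}] only 2 remains possible at r6c2 ⇒ r6c2=2.
Step 13. [r5c1∈{5}] r5c1's peers cover all but 5, so r5c1=5.
Step 14. [r2c4∈{3}] nothing but 3 survives at r2c4 ⇒ r2c4=3.
Step 15. [r5c6∈{4}] nothing but 4 survives at r5c6, so r5c6=4.

Answer: 1 3 5 4 6 2 / 6 4 2 3 5 1 / 3 5 1 2 4 6 / 2 6 4 5 1 3 / 5 1 3 6 2 4 / 4 2 6 1 3 5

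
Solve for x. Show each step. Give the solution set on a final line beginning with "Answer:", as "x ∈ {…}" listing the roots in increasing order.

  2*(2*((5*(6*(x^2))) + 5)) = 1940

Step 1. [2*(2*((5*(6*(x^2))) + 5)) = 1940] 2·(inner) — divide through by 2. So div: 2*((5*(6*(x^2))) + 5) = 970.
Step 2. [2*((5*(6*(x^2))) + 5) = 970] leading coefficient 2: divide by 2 ⇒ div: (5*(6*(x^2))) + 5 = 485.
Step 3. [(5*(6*(x^2))) + 5 = 485] peel the +5: subtract 5 from each side ⇒ sub: 5*(6*(x^2)) = 480.
Step 4. [5*(6*(x^2)) = 480] leading coefficient 5: divide by 5. So div: 6*(x^2) = 96.
Step 5. [6*(x^2) = 96] 6 out front; divide by 6, so div: x^2 = 16.
Step 6. [x^2 = 16] √ both sides: 16 ≥ 0 gives two branches. So sqrt: x = 4 or -4.

Answer: x ∈ {-4, 4}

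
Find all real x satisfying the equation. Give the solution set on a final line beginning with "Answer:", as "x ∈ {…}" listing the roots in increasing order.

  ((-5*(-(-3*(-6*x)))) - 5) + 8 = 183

Step 1. [((-5*(-(-3*(-6*x)))) - 5) + 8 = 183] the outer +8 inverts by subtracting 8 ⇒ sub: (-5*(-(-3*(-6*x)))) - 5 = 175.
Step 2. [(-5*(-(-3*(-6*x)))) - 5 = 175] add 5: x sits inside (… - 5), so sub: -5*(-(-3*(-6*x))) = 180.
Step 3. [-5*(-(-3*(-6*x))) = 180] -5·(inner) — divide through by -5. So div: -(-3*(-6*x)) = -36.
Step 4. [-(-3*(-6*x)) = -36] LHS negated; negate both sides ⇒ neg: -3*(-6*x) = 36.
Step 5. [-3*(-6*x) = 36] -3 out front; divide by -3, so div: -6*x = -12.
Step 6. [-6*x = -12] leading coefficient -6: divide by -6, so div: x = 2.

Answer: x ∈ {2}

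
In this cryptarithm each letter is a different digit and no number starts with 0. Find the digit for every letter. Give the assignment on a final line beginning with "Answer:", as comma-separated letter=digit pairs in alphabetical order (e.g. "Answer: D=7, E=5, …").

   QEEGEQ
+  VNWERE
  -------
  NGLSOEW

Step 1. [N] N is the leading digit of a 7-digit sum of two 6-digit numbers; the final carry is exactly 1, so N=1.
Step 2. [col 1: Q + E ≡ W (mod 10)] several values work for E in column 1 (Q + E ≡ W (mod 10), carry-in 0); try E=3, so E=3.
Step 3. [col 1: Q + E ≡ W (mod 10)] Q=6 is one option consistent with column 1 (Q + E ≡ W (mod 10), carry-in 0) — take it, so Q=6.
Step 4. [col 1: Q + E ≡ W (mod 10)] column 1 reads Q+E+carry(0)=W with Q=6, E=3; with digits 1,3,6 already taken and all letters distinct, the only value for W is 9 ⇒ W=9.
Step 5. [col 2: E + R ≡ E (mod 10)] in column 2 we have E+R≡E with carry-in 0; given E=3 and digits 1,3,6,9 already taken and all letters distinct, that pins R to 0, so R=0.
Step 6. [col 3: G + E ≡ O (mod 10)] O=7 is one option consistent with column 3 (G + E ≡ O (mod 10), carry-in 0) — take it. So O=7.
Step 7. [col 3: G + E ≡ O (mod 10)] from column 3 (E=3, O=7, carry-in 0, digits 0,1,3,6,7,9 already taken and all letters distinct): G must equal 4, so G=4.
Step 8. [col 4: E + W ≡ S (mod 10)] in column 4 we have E+W≡S with carry-in 0; given E=3, W=9 and digits 0,1,3,4,6,7,9 already taken and all letters distinct, that pins S to 2. So S=2.
Step 9. [col 5: E + N ≡ L (mod 10)] from column 5 (E=3, N=1, carry-in 1, digits 0,1,2,3,4,6,7,9 already taken and all letters distinct): L must equal 5. So L=5.
Step 10. [col 6: Q + V ≡ G (mod 10)] column 6: given Q=6, G=4, carry-in 0, and digits 0,1,2,3,4,5,6,7,9 already taken and all letters distinct, Q+V≡G (mod 10) forces V=8 ⇒ V=8.

Answer: E=3, G=4, L=5, N=1, O=7, Q=6, R=0, S=2, V=8, W=9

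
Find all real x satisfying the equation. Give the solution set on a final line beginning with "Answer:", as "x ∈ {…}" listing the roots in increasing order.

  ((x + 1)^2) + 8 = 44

Step 1. [((x + 1)^2) + 8 = 44] 8 comes off first (subtract 8) ⇒ sub: (x + 1)^2 = 36.
Step 2. [(x + 1)^2 = 36] √ both sides: 36 ≥ 0 gives two branches. So sqrt: x + 1 = 6 or -6.
Step 3. [x + 1 = 6 or -6] peel the +1: subtract 1 from each side, so sub: x = 5 or -7.

Answer: x ∈ {-7, 5}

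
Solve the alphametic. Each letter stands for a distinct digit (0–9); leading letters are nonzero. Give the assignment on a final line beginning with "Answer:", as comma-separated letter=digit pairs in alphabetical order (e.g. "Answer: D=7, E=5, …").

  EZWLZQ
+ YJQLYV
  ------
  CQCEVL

Step 1. [col 1: Q + V ≡ L (mod 10)] several values work for L in column 1 (Q + V ≡ L (mod 10), carry-in 0); try L=1 ⇒ L=1.
Step 2. [col 1: Q + V ≡ L (mod 10)] several values work for Q in column 1 (Q + V ≡ L (mod 10), carry-in 0); try Q=7. So Q=7.
Step 3. [col 1: Q + V ≡ L (mod 10)] in column 1 we have Q+V≡L with carry-in 0; given Q=7, L=1 and digits 1,7 already taken and all letters distinct, that pins V to 4 ⇒ V=4.
Step 4. [col 2: Z + Y ≡ V (mod 10)] Z=0 is one option consistent with column 2 (Z + Y ≡ V (mod 10), carry-in 1) — take it ⇒ Z=0.
Step 5. [col 2: Z + Y ≡ V (mod 10)] from column 2 (Z=0, V=4, carry-in 1, digits 0,1,4,7 already taken and all letters distinct): Y must equal 3, so Y=3.
Step 6. [col 3: L + L ≡ E (mod 10)] from column 3 (L=1, carry-in 0, digits 0,1,3,4,7 already taken and all letters distinct): E must equal 2, so E=2.
Step 7. [col 4: W + Q ≡ C (mod 10)] no forcing yet in column 4 (carry-in 0); C=5 is free and consistent — try it. So C=5.
Step 8. [col 4: W + Q ≡ C (mod 10)] in column 4 we have W+Q≡C with carry-in 0; given Q=7, C=5 and digits 0,1,2,3,4,5,7 already taken and all letters distinct, that pins W to 8. So W=8.
Step 9. [col 5: Z + J ≡ Q (mod 10)] column 5: given Z=0, Q=7, carry-in 1, and digits 0,1,2,3,4,5,7,8 already taken and all letters distinct, Z+J≡Q (mod 10) forces J=6, so J=6.

Answer: C=5, E=2, J=6, L=1, Q=7, V=4, W=8, Y=3, Z=0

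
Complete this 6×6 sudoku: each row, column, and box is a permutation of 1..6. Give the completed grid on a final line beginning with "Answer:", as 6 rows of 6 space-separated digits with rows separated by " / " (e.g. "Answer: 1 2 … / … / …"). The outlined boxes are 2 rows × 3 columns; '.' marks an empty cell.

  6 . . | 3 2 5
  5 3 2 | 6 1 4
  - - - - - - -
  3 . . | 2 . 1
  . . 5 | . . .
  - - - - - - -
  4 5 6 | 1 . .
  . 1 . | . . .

Step 1. [r4c4∈{4}] r4c4 is down to just 4 ⇒ r4c4=4.
Step 2. [r5c5∈{3}] r5c5's peers cover all but 3 ⇒ r5c5=3.
Step 3. [r4c5∈{6}] r4c5 is down to just 6 ⇒ r4c5=6.
Step 4. [r1c2∈{4}] r1c2 is down to just 4, so r1c2=4.
Step 5. [r6c1∈{2}] r6c1's peers cover all but 2. So r6c1=2.
Step 6. [r3c5∈{5}] only 5 remains possible at r3c5. So r3c5=5.
Step 7. [r6c5∈{4}] r6c5 is down to just 4, so r6c5=4.
Step 8. [r4c6∈{3}] r4c6 is down to just 3 ⇒ r4c6=3.
Step 9. [r4c1∈{1}] r4c1 is down to just 1 ⇒ r4c1=1.
Step 10. [r3c3∈{4}] r3c3's peers cover all but 4 ⇒ r3c3=4.
Step 11. [r6c4∈{5}] r6c4 has the single candidate 5. So r6c4=5.
Step 12. [r3c2∈{6}] r3c2's peers cover all but 6 ⇒ r3c2=6.
Step 13. [r4c2∈{2}] nothing but 2 survives at r4c2 ⇒ r4c2=2.
Step 14. [r6c6∈{6}] r6c6 has the single candidate 6 ⇒ r6c6=6.
Step 15. [r1c3∈{1}] only 1 remains possible at r1c3 ⇒ r1c3=1.
Step 16. [r5c6∈{2}] r5c6 has the single candidate 2. So r5c6=2.
Step 17. [r6c3∈{3}] only 3 remains possible at r6c3. So r6c3=3.

Answer: 6 4 1 3 2 5 / 5 3 2 6 1 4 / 3 6 4 2 5 1 / 1 2 5 4 6 3 / 4 5 6 1 3 2 / 2 1 3 5 4 6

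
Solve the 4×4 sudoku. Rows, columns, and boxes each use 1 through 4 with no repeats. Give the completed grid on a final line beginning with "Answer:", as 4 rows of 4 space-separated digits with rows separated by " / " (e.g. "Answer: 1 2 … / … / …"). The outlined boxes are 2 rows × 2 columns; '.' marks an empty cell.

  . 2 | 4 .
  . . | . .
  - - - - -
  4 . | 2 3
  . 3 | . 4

Step 1. [r1c4∈{1}] r1c4's peers cover all but 1 ⇒ r1c4=1.
Step 2. [r3c2∈{1}] nothing but 1 survives at r3c2, so r3c2=1.
Step 3. [r2c3∈{3}] nothing but 3 survives at r2c3. So r2c3=3.
Step 4. [r4c3∈{1}] r4c3 has the single candidate 1 ⇒ r4c3=1.
Step 5. [r2c1∈{1}] r2c1's peers cover all but 1, so r2c1=1.
Step 6. [r4c1∈{2}] r4c1 is down to just 2, so r4c1=2.
Step 7. [r2c2∈{4}] r2c2's peers cover all but 4 ⇒ r2c2=4.
Step 8. [r1c1∈{3}] r1c1 is down to just 3, so r1c1=3.
Step 9. [r2c4∈{2}] r2c4 has the single candidate 2 ⇒ r2c4=2.

Answer: 3 2 4 1 / 1 4 3 2 / 4 1 2 3 / 2 3 1 4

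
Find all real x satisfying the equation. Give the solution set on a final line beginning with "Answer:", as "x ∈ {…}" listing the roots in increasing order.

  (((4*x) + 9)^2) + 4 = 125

Step 1. [(((4*x) + 9)^2) + 4 = 125] subtract 4: x sits inside (… + 4), so sub: ((4*x) + 9)^2 = 121.
Step 2. [((4*x) + 9)^2 = 121] LHS squared, RHS 121 ≥ 0: apply √ (±). So sqrt: (4*x) + 9 = 11 or -11.
Step 3. [(4*x) + 9 = 11 or -11] +9 is outermost — subtract 9 both sides, so sub: 4*x = 2 or -20.
Step 4. [4*x = 2 or -20] leading coefficient 4: divide by 4. So div: x = 1/2 or -5.

Answer: x ∈ {-5, 1/2}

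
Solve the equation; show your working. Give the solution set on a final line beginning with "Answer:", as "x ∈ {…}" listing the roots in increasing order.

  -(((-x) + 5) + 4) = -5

Step 1. [-(((-x) + 5) + 4) = -5] leading − — multiply by −1. So neg: ((-x) + 5) + 4 = 5.
Step 2. [((-x) + 5) + 4 = 5] subtract 4: x sits inside (… + 4) ⇒ sub: (-x) + 5 = 1.
Step 3. [(-x) + 5 = 1] +5 is outermost — subtract 5 both sides ⇒ sub: -x = -4.
Step 4. [-x = -4] flip signs both sides. So neg: x = 4.

Answer: x ∈ {4}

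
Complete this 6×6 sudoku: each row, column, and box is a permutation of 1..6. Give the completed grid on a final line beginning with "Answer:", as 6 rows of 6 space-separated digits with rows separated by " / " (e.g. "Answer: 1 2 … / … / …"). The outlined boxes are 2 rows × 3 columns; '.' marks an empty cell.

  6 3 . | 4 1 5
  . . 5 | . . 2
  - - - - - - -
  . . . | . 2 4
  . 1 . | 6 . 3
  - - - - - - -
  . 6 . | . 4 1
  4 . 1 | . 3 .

Step 1. [r3c2∈{5}] r3c2's peers cover all but 5. So r3c2=5.
Step 2. [r6c2∈{2}] r6c2 has the single candidate 2. So r6c2=2.
Step 3. [r5c3∈{3}] only 3 remains possible at r5c3. So r5c3=3.
Step 4. [r5c4∈{2,5}] 2 has one home in row 5: r5c4, so r5c4=2.
Step 5. [r1c3∈{2}] only 2 remains possible at r1c3. So r1c3=2.
Step 6. [r3c4∈{1}] r3c4 has the single candidate 1. So r3c4=1.
Step 7. [r2c4∈{3}] nothing but 3 survives at r2c4. So r2c4=3.
Step 8. [r3c1∈{3}] r3c1 is down to just 3. So r3c1=3.
Step 9. [r4c1∈{2}] r4c1 has the single candidate 2 ⇒ r4c1=2.
Step 10. [r5c1∈{5}] only 5 remains possible at r5c1, so r5c1=5.
Step 11. [r2c1∈{1}] r2c1's peers cover all but 1, so r2c1=1.
Step 12. [r4c3∈{4}] only 4 remains possible at r4c3 ⇒ r4c3=4.
Step 13. [r2c2∈{4}] r2c2 has the single candidate 4 ⇒ r2c2=4.
Step 14. [r4c5∈{5}] r4c5's peers cover all but 5 ⇒ r4c5=5.
Step 15. [r2c5∈{6}] only 6 remains possible at r2c5, so r2c5=6.
Step 16. [r6c4∈{5}] r6c4 is down to just 5, so r6c4=5.
Step 17. [r3c3∈{6}] r3c3 has the single candidate 6 ⇒ r3c3=6.
Step 18. [r6c6∈{6}] nothing but 6 survives at r6c6 ⇒ r6c6=6.

Answer: 6 3 2 4 1 5 / 1 4 5 3 6 2 / 3 5 6 1 2 4 / 2 1 4 6 5 3 / 5 6 3 2 4 1 / 4 2 1 5 3 6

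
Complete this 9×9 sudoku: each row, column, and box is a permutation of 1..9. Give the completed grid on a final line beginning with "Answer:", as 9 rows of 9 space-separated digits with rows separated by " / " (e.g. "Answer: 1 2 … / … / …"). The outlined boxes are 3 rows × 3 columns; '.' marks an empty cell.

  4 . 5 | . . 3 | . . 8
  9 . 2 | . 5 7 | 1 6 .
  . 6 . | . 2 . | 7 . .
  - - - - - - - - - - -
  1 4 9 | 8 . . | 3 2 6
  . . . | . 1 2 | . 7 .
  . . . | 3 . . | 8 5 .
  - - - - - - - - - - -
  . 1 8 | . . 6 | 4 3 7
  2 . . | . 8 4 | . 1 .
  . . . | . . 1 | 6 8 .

Step 1. [r7c5∈{9}] r7c5's peers cover all but 9, so r7c5=9.
Step 2. [r8c7∈{5,9}] 5 has one home in col 7: r8c7, so r8c7=5.
Step 3. [r8c9∈{9}] r8c9 has the single candidate 9. So r8c9=9.
Step 4. [r3c8∈{4,9}] in col 8, 4 fits only at r3c8. So r3c8=4.
Step 5. [r8c4∈{7}] nothing but 7 survives at r8c4. So r8c4=7.
Step 6. [r8c2∈{3}] r8c2 is down to just 3. So r8c2=3.
Step 7. [r6c5∈{4,6,7}] 4 has one home in col 5: r6c5, so r6c5=4.
Step 8. [r5c4∈{5,6,9}] box 5 places 6 nowhere but r5c4, so r5c4=6.
Step 9. [r7c1∈{5}] r7c1 is down to just 5 ⇒ r7c1=5.
Step 10. [r9c1∈{7}] r9c1's peers cover all but 7. So r9c1=7.
Step 11. [r3c6∈{8,9}] across col 6, 8 lands solely at r3c6. So r3c6=8.
Step 12. [r3c1∈{3}] r3c1 has the single candidate 3, so r3c1=3.
Step 13. [r1c8∈{9}] r1c8's peers cover all but 9 ⇒ r1c8=9.
Step 14. [r6c3∈{6,7}] 7 has one home in col 3: r6c3 ⇒ r6c3=7.
Step 15. [r3c3∈{1}] r3c3 is down to just 1. So r3c3=1.
Step 16. [r7c4∈{2}] nothing but 2 survives at r7c4, so r7c4=2.
Step 17. [r2c2∈{8}] only 8 remains possible at r2c2. So r2c2=8.
Step 18. [r1c2∈{7}] r1c2 has the single candidate 7 ⇒ r1c2=7.
Step 19. [r9c9∈{2}] r9c9 has the single candidate 2 ⇒ r9c9=2.
Step 20. [r4c5∈{7}] nothing but 7 survives at r4c5. So r4c5=7.
Step 21. [r1c7∈{2}] r1c7's peers cover all but 2. So r1c7=2.
Step 22. [r6c9∈{1}] r6c9 has the single candidate 1 ⇒ r6c9=1.
Step 23. [r6c2∈{2}] r6c2's peers cover all but 2. So r6c2=2.
Step 24. [r5c2∈{5}] nothing but 5 survives at r5c2. So r5c2=5.
Step 25. [r5c7∈{9}] nothing but 9 survives at r5c7 ⇒ r5c7=9.
Step 26. [r9c5∈{3}] r9c5 has the single candidate 3 ⇒ r9c5=3.
Step 27. [r8c3∈{6}] r8c3's peers cover all but 6, so r8c3=6.
Step 28. [r3c9∈{5}] r3c9 is down to just 5, so r3c9=5.
Step 29. [r6c1∈{6}] nothing but 6 survives at r6c1, so r6c1=6.
Step 30. [r5c9∈{4}] nothing but 4 survives at r5c9 ⇒ r5c9=4.
Step 31. [r5c1∈{8}] r5c1 has the single candidate 8, so r5c1=8.
Step 32. [r1c5∈{6}] r1c5 has the single candidate 6. So r1c5=6.
Step 33. [r3c4∈{9}] r3c4's peers cover all but 9, so r3c4=9.
Step 34. [r9c4∈{5}] r9c4 has the single candidate 5, so r9c4=5.
Step 35. [r2c9∈{3}] r2c9 is down to just 3, so r2c9=3.
Step 36. [r5c3∈{3}] only 3 remains possible at r5c3 ⇒ r5c3=3.
Step 37. [r2c4∈{4}] only 4 remains possible at r2c4. So r2c4=4.
Step 38. [r6c6∈{9}] r6c6 has the single candidate 9. So r6c6=9.
Step 39. [r9c2∈{9}] r9c2's peers cover all but 9, so r9c2=9.
Step 40. [r4c6∈{5}] r4c6's peers cover all but 5 ⇒ r4c6=5.
Step 41. [r1c4∈{1}] only 1 remains possible at r1c4 ⇒ r1c4=1.
Step 42. [r9c3∈{4}] r9c3 is down to just 4. So r9c3=4.

Answer: 4 7 5 1 6 3 2 9 8 / 9 8 2 4 5 7 1 6 3 / 3 6 1 9 2 8 7 4 5 / 1 4 9 8 7 5 3 2 6 / 8 5 3 6 1 2 9 7 4 / 6 2 7 3 4 9 8 5 1 / 5 1 8 2 9 6 4 3 7 / 2 3 6 7 8 4 5 1 9 / 7 9 4 5 3 1 6 8 2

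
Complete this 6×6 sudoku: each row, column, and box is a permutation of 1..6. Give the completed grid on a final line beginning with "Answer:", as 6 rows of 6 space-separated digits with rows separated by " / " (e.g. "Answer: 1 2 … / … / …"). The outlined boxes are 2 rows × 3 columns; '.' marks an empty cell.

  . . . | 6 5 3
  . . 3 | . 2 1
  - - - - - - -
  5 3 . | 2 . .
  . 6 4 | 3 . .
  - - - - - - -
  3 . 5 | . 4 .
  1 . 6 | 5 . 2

Step 1. [r1c3∈{1,2}] in col 3, 2 fits only at r1c3. So r1c3=2.
Step 2. [r1c1∈{4}] r1c1's peers cover all but 4, so r1c1=4.
Step 3. [r3c5∈{1,6}] 6 has one home in col 5: r3c5, so r3c5=6.
Step 4. [r3c3∈{1}] nothing but 1 survives at r3c3 ⇒ r3c3=1.
Step 5. [r5c4∈{1}] r5c4 is down to just 1. So r5c4=1.
Step 6. [r4c1∈{2}] r4c1's peers cover all but 2. So r4c1=2.
Step 7. [r2c4∈{4}] r2c4's peers cover all but 4, so r2c4=4.
Step 8. [r1c2∈{1}] r1c2's peers cover all but 1. So r1c2=1.
Step 9. [r4c5∈{1}] r4c5 has the single candidate 1. So r4c5=1.
Step 10. [r3c6∈{4}] r3c6 has the single candidate 4, so r3c6=4.
Step 11. [r2c2∈{5}] r2c2 is down to just 5, so r2c2=5.
Step 12. [r5c6∈{6}] r5c6 has the single candidate 6 ⇒ r5c6=6.
Step 13. [r2c1∈{6}] r2c1 is down to just 6, so r2c1=6.
Step 14. [r6c2∈{4}] nothing but 4 survives at r6c2 ⇒ r6c2=4.
Step 15. [r4c6∈{5}] only 5 remains possible at r4c6, so r4c6=5.
Step 16. [r6c5∈{3}] nothing but 3 survives at r6c5 ⇒ r6c5=3.
Step 17. [r5c2∈{2}] r5c2's peers cover all but 2. So r5c2=2.

Answer: 4 1 2 6 5 3 / 6 5 3 4 2 1 / 5 3 1 2 6 4 / 2 6 4 3 1 5 / 3 2 5 1 4 6 / 1 4 6 5 3 2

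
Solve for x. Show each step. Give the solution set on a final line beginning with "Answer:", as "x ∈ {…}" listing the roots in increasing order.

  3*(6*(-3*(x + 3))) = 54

Step 1. [3*(6*(-3*(x + 3))) = 54] 3·(inner) — divide through by 3, so div: 6*(-3*(x + 3)) = 18.
Step 2. [6*(-3*(x + 3)) = 18] divide by the outer 6, so div: -3*(x + 3) = 3.
Step 3. [-3*(x + 3) = 3] leading coefficient -3: divide by -3 ⇒ div: x + 3 = -1.
Step 4. [x + 3 = -1] the outer +3 inverts by subtracting 3, so sub: x = -4.

Answer: x ∈ {-4}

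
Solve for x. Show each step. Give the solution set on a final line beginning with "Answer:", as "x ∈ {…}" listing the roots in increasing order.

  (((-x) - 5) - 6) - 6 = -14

Step 1. [(((-x) - 5) - 6) - 6 = -14] peel the -6: add 6 from each side ⇒ sub: ((-x) - 5) - 6 = -8.
Step 2. [((-x) - 5) - 6 = -8] the outer -6 inverts by adding 6 ⇒ sub: (-x) - 5 = -2.
Step 3. [(-x) - 5 = -2] 5 comes off first (add 5). So sub: -x = 3.
Step 4. [-x = 3] flip signs both sides ⇒ neg: x = -3.

Answer: x ∈ {-3}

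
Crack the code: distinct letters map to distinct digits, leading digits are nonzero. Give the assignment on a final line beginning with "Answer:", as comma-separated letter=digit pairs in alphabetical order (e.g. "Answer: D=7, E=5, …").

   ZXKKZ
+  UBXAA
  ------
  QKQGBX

Step 1. [Q] Q is the leading digit of a 6-digit sum of two 5-digit numbers; the final carry is exactly 1. So Q=1.
Step 2. [col 1: Z + A ≡ X (mod 10)] X=6 is one option consistent with column 1 (Z + A ≡ X (mod 10), carry-in 0) — take it. So X=6.
Step 3. [col 1: Z + A ≡ X (mod 10)] no forcing yet in column 1 (carry-in 0); Z=4 is free and consistent — try it, so Z=4.
Step 4. [col 1: Z + A ≡ X (mod 10)] in column 1 we have Z+A≡X with carry-in 0; given Z=4, X=6 and digits 1,4,6 already taken and all letters distinct, that pins A to 2 ⇒ A=2.
Step 5. [col 2: K + A ≡ B (mod 10)] K=3 is one option consistent with column 2 (K + A ≡ B (mod 10), carry-in 0) — take it, so K=3.
Step 6. [col 2: K + A ≡ B (mod 10)] column 2 reads K+A+carry(0)=B with K=3, A=2; with digits 1,2,3,4,6 already taken and all letters distinct, the only value for B is 5 ⇒ B=5.
Step 7. [col 3: K + X ≡ G (mod 10)] column 3: given K=3, X=6, carry-in 0, and digits 1,2,3,4,5,6 already taken and all letters distinct, K+X≡G (mod 10) forces G=9, so G=9.
Step 8. [col 5: Z + U ≡ K (mod 10)] column 5: given Z=4, K=3, carry-in 1, and digits 1,2,3,4,5,6,9 already taken and all letters distinct, Z+U≡K (mod 10) forces U=8. So U=8.

Answer: A=2, B=5, G=9, K=3, Q=1, U=8, X=6, Z=4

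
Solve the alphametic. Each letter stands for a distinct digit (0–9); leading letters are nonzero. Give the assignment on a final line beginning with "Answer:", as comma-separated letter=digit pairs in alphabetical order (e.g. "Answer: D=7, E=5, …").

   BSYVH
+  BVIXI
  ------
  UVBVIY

Step 1. [col 1: H + I ≡ Y (mod 10)] I=7 is one option consistent with column 1 (H + I ≡ Y (mod 10), carry-in 0) — take it. So I=7.
Step 2. [col 1: H + I ≡ Y (mod 10)] Y=5 is one option consistent with column 1 (H + I ≡ Y (mod 10), carry-in 0) — take it, so Y=5.
Step 3. [col 1: H + I ≡ Y (mod 10)] column 1: given I=7, Y=5, carry-in 0, and digits 5,7 already taken and all letters distinct, H+I≡Y (mod 10) forces H=8. So H=8.
Step 4. [col 2: V + X ≡ I (mod 10)] column 2 (V + X ≡ I (mod 10), carry-in 1) doesn't pin X yet; pick X=4 and continue ⇒ X=4.
Step 5. [col 2: V + X ≡ I (mod 10)] column 2 reads V+X+carry(1)=I with X=4, I=7; with digits 4,5,7,8 already taken and all letters distinct, the only value for V is 2, so V=2.
Step 6. [col 4: S + V ≡ B (mod 10)] several values work for B in column 4 (S + V ≡ B (mod 10), carry-in 1); try B=6 ⇒ B=6.
Step 7. [U] U is the leading digit of a 6-digit sum of two 5-digit numbers; the final carry is exactly 1. So U=1.
Step 8. [col 4: S + V ≡ B (mod 10)] in column 4 we have S+V≡B with carry-in 1; given V=2, B=6 and digits 1,2,4,5,6,7,8 already taken and all letters distinct, that pins S to 3 ⇒ S=3.

Answer: B=6, H=8, I=7, S=3, U=1, V=2, X=4, Y=5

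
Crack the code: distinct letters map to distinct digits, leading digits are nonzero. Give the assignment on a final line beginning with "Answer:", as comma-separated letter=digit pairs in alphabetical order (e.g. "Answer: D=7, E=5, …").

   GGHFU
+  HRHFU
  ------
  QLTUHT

Step 1. [Q] Q is the leading digit of a 6-digit sum of two 5-digit numbers; the final carry is exactly 1, so Q=1.
Step 2. [col 1: U + U ≡ T (mod 10)] several values work for U in column 1 (U + U ≡ T (mod 10), carry-in 0); try U=5. So U=5.
Step 3. [col 1: U + U ≡ T (mod 10)] column 1: given U=5, carry-in 0, and digits 1,5 already taken and all letters distinct, U+U≡T (mod 10) forces T=0 ⇒ T=0.
Step 4. [col 2: F + F ≡ H (mod 10)] no forcing yet in column 2 (carry-in 1); F=8 is free and consistent — try it, so F=8.
Step 5. [col 2: F + F ≡ H (mod 10)] from column 2 (F=8, carry-in 1, digits 0,1,5,8 already taken and all letters distinct): H must equal 7, so H=7.
Step 6. [col 4: G + R ≡ T (mod 10)] column 4 (G + R ≡ T (mod 10), carry-in 1) doesn't pin R yet; pick R=3 and continue. So R=3.
Step 7. [col 4: G + R ≡ T (mod 10)] column 4: given R=3, T=0, carry-in 1, and digits 0,1,3,5,7,8 already taken and all letters distinct, G+R≡T (mod 10) forces G=6, so G=6.
Step 8. [col 5: G + H ≡ L (mod 10)] column 5 reads G+H+carry(1)=L with G=6, H=7; with digits 0,1,3,5,6,7,8 already taken and all letters distinct, the only value for L is 4, so L=4.

Answer: F=8, G=6, H=7, L=4, Q=1, R=3, T=0, U=5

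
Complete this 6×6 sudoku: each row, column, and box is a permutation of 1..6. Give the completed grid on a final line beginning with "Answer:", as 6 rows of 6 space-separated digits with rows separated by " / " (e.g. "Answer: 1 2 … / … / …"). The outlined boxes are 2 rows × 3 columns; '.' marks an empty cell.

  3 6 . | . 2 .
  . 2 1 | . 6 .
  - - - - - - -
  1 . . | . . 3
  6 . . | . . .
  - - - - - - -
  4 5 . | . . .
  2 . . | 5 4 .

Step 1. [r1c3∈{4,5}] in box 1, 4 fits only at r1c3 ⇒ r1c3=4.
Step 2. [r1c6∈{1,5}] row 1 places 5 nowhere but r1c6 ⇒ r1c6=5.
Step 3. [r3c4∈{2,4,6}] across row 3, 6 lands solely at r3c4. So r3c4=6.
Step 4. [r5c5∈{1,3}] r5c5 is the only open cell in col 5 admitting 3, so r5c5=3.
Step 5. [r4c5∈{1,5}] col 5 places 1 nowhere but r4c5 ⇒ r4c5=1.
Step 6. [r4c3∈{2,3,5}] in row 4, 5 fits only at r4c3. So r4c3=5.
Step 7. [r6c3∈{3,6}] across col 3, 3 lands solely at r6c3 ⇒ r6c3=3.
Step 8. [r2c6∈{4}] r2c6's peers cover all but 4. So r2c6=4.
Step 9. [r4c4∈{2,4}] r4c4 is the only open cell in col 4 admitting 4. So r4c4=4.
Step 10. [r6c6∈{1,6}] 6 has one home in row 6: r6c6, so r6c6=6.
Step 11. [r5c4∈{1,2}] across col 4, 2 lands solely at r5c4, so r5c4=2.
Step 12. [r6c2∈{1}] only 1 remains possible at r6c2. So r6c2=1.
Step 13. [r1c4∈{1}] r1c4's peers cover all but 1 ⇒ r1c4=1.
Step 14. [r2c4∈{3}] r2c4 has the single candidate 3, so r2c4=3.
Step 15. [r5c3∈{6}] r5c3 is down to just 6 ⇒ r5c3=6.
Step 16. [r5c6∈{1}] r5c6's peers cover all but 1 ⇒ r5c6=1.
Step 17. [r3c2∈{4}] nothing but 4 survives at r3c2 ⇒ r3c2=4.
Step 18. [r2c1∈{5}] only 5 remains possible at r2c1, so r2c1=5.
Step 19. [r3c3∈{2}] r3c3 has the single candidate 2 ⇒ r3c3=2.
Step 20. [r3c5∈{5}] r3c5 is down to just 5 ⇒ r3c5=5.
Step 21. [r4c6∈{2}] only 2 remains possible at r4c6 ⇒ r4c6=2.
Step 22. [r4c2∈{3}] r4c2's peers cover all but 3. So r4c2=3.

Answer: 3 6 4 1 2 5 / 5 2 1 3 6 4 / 1 4 2 6 5 3 / 6 3 5 4 1 2 / 4 5 6 2 3 1 / 2 1 3 5 4 6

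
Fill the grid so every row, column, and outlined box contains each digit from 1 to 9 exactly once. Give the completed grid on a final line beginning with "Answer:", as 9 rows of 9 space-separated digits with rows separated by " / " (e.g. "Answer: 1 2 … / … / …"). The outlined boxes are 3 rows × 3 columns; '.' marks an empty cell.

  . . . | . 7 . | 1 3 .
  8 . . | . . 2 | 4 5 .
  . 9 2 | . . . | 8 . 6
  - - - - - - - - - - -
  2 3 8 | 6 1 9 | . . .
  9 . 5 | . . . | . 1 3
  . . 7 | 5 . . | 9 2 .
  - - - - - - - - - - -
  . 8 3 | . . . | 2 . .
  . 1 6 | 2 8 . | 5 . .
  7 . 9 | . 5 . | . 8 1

Step 1. [r8c1∈{4}] r8c1 is down to just 4, so r8c1=4.
Step 2. [r7c8∈{4,6,7,9}] r7c8 is the only open cell in col 8 admitting 6. So r7c8=6.
Step 3. [r7c9∈{4,7,9}] box 9 places 4 nowhere but r7c9 ⇒ r7c9=4.
Step 4. [r1c2∈{4,5,6}] across col 2, 5 lands solely at r1c2. So r1c2=5.
Step 5. [r8c6∈{3,7}] row 8 places 3 nowhere but r8c6. So r8c6=3.
Step 6. [r9c4∈{4}] nothing but 4 survives at r9c4, so r9c4=4.
Step 7. [r2c5∈{3,6,9}] across col 5, 6 lands solely at r2c5, so r2c5=6.
Step 8. [r2c4∈{1,3,9}] r2c4 is the only open cell in row 2 admitting 3. So r2c4=3.
Step 9. [r3c5∈{4}] r3c5 has the single candidate 4, so r3c5=4.
Step 10. [r3c4∈{1}] r3c4's peers cover all but 1 ⇒ r3c4=1.
Step 11. [r1c4∈{8,9}] across box 2, 9 lands solely at r1c4 ⇒ r1c4=9.
Step 12. [r4c7∈{7}] r4c7 has the single candidate 7. So r4c7=7.
Step 13. [r5c4∈{7,8}] in col 4, 8 fits only at r5c4. So r5c4=8.
Step 14. [r3c8∈{7}] r3c8 has the single candidate 7 ⇒ r3c8=7.
Step 15. [r6c6∈{4}] r6c6's peers cover all but 4 ⇒ r6c6=4.
Step 16. [r6c2∈{6}] nothing but 6 survives at r6c2. So r6c2=6.
Step 17. [r8c8∈{9}] only 9 remains possible at r8c8. So r8c8=9.
Step 18. [r7c6∈{1,7}] r7c6 is the only open cell in row 7 admitting 1. So r7c6=1.
Step 19. [r6c9∈{8}] nothing but 8 survives at r6c9, so r6c9=8.
Step 20. [r2c9∈{9}] nothing but 9 survives at r2c9, so r2c9=9.
Step 21. [r8c9∈{7}] r8c9's peers cover all but 7 ⇒ r8c9=7.
Step 22. [r7c5∈{9}] r7c5's peers cover all but 9, so r7c5=9.
Step 23. [r4c9∈{5}] r4c9 has the single candidate 5. So r4c9=5.
Step 24. [r3c6∈{5}] r3c6 has the single candidate 5, so r3c6=5.
Step 25. [r1c3∈{4}] r1c3 is down to just 4. So r1c3=4.
Step 26. [r1c6∈{8}] only 8 remains possible at r1c6 ⇒ r1c6=8.
Step 27. [r6c1∈{1}] r6c1 is down to just 1, so r6c1=1.
Step 28. [r3c1∈{3}] r3c1 has the single candidate 3, so r3c1=3.
Step 29. [r7c1∈{5}] r7c1 is down to just 5. So r7c1=5.
Step 30. [r2c3∈{1}] r2c3 has the single candidate 1, so r2c3=1.
Step 31. [r4c8∈{4}] r4c8's peers cover all but 4, so r4c8=4.
Step 32. [r5c2∈{4}] r5c2 is down to just 4, so r5c2=4.
Step 33. [r9c6∈{6}] r9c6 is down to just 6 ⇒ r9c6=6.
Step 34. [r2c2∈{7}] r2c2 has the single candidate 7, so r2c2=7.
Step 35. [r5c7∈{6}] nothing but 6 survives at r5c7, so r5c7=6.
Step 36. [r1c1∈{6}] r1c1 is down to just 6, so r1c1=6.
Step 37. [r5c5∈{2}] only 2 remains possible at r5c5 ⇒ r5c5=2.
Step 38. [r5c6∈{7}] nothing but 7 survives at r5c6. So r5c6=7.
Step 39. [r6c5∈{3}] only 3 remains possible at r6c5 ⇒ r6c5=3.
Step 40. [r9c7∈{3}] r9c7 has the single candidate 3 ⇒ r9c7=3.
Step 41. [r1c9∈{2}] only 2 remains possible at r1c9. So r1c9=2.
Step 42. [r9c2∈{2}] only 2 remains possible at r9c2, so r9c2=2.
Step 43. [r7c4∈{7}] nothing but 7 survives at r7c4. So r7c4=7.

Answer: 6 5 4 9 7 8 1 3 2 / 8 7 1 3 6 2 4 5 9 / 3 9 2 1 4 5 8 7 6 / 2 3 8 6 1 9 7 4 5 / 9 4 5 8 2 7 6 1 3 / 1 6 7 5 3 4 9 2 8 / 5 8 3 7 9 1 2 6 4 / 4 1 6 2 8 3 5 9 7 / 7 2 9 4 5 6 3 8 1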